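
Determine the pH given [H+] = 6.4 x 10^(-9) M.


pH = -log10([H+])
pH = -log10(6.4 x 10^(-9))
pH = 8.1938

8.1938


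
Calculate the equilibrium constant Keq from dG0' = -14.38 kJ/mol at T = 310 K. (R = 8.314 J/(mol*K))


Keq = exp(-dG0 * 1000 / (R * T))
Keq = exp(-(-14.38) * 1000 / (8.314 * 310))
Keq = 264.9115

264.9115


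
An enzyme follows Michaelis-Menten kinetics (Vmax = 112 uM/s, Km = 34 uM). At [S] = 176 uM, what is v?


v = Vmax * [S] / (Km + [S])
v = 112 * 176 / (34 + 176)
v = 93.8667 uM/s

93.8667 uM/s


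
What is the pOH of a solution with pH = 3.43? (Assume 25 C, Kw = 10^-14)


pOH = 14 - pH
pOH = 14 - 3.43
pOH = 10.57

10.57


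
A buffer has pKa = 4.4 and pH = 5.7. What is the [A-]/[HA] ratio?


[A-]/[HA] = 10^(pH - pKa)
= 10^(5.7 - 4.4)
= 19.9526

19.9526


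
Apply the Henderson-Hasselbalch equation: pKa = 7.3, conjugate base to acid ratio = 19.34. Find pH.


pH = pKa + log10([A-]/[HA])
pH = 7.3 + log10(19.34)
pH = 8.5865

8.5865


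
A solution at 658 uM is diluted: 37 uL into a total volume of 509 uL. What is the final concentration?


C2 = C1 * V1 / V2
C2 = 658 * 37 / 509
C2 = 47.831 uM

47.831 uM


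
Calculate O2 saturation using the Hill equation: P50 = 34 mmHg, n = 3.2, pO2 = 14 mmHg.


Y = pO2^n / (P50^n + pO2^n)
Y = 14^3.2 / (34^3.2 + 14^3.2)
Y = 5.52%

5.52%


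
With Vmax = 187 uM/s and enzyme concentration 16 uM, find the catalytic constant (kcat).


kcat = Vmax / [E]t
kcat = 187 / 16
kcat = 11.6875 s^-1

11.6875 s^-1


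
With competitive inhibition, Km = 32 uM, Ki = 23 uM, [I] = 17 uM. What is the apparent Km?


Km_app = Km * (1 + [I]/Ki)
Km_app = 32 * (1 + 17/23)
Km_app = 55.6522 uM

55.6522 uM


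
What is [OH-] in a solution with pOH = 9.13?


[OH-] = 10^(-pOH)
[OH-] = 10^(-9.13)
[OH-] = 7.413e-10 M

7.413e-10 M


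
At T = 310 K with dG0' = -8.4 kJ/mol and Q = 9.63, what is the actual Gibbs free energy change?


dG = dG0' + RT * ln(Q) / 1000
dG = -8.4 + 8.314 * 310 * ln(9.63) / 1000
dG = -2.5626 kJ/mol

-2.5626 kJ/mol


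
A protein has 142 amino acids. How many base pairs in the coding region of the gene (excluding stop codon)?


Each amino acid = 1 codon = 3 bp
bp = 142 * 3 = 426 bp

426 bp


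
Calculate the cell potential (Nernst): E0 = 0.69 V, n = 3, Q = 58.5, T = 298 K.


E = E0 - (RT/nF) * ln(Q)
E = 0.69 - (8.314 * 298 / (3 * 96485)) * ln(58.5)
E = 0.6552 V

0.6552 V


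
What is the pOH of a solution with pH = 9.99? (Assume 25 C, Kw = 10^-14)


pOH = 14 - pH
pOH = 14 - 9.99
pOH = 4.01

4.01


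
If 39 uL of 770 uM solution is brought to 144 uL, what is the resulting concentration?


C2 = C1 * V1 / V2
C2 = 770 * 39 / 144
C2 = 208.5417 uM

208.5417 uM


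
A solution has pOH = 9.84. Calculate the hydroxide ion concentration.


[OH-] = 10^(-pOH)
[OH-] = 10^(-9.84)
[OH-] = 1.445e-10 M

1.445e-10 M


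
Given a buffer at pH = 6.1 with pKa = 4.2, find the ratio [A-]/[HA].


[A-]/[HA] = 10^(pH - pKa)
= 10^(6.1 - 4.2)
= 79.4328

79.4328


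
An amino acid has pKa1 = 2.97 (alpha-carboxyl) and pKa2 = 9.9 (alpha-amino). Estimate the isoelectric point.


pI = (pKa1 + pKa2) / 2
pI = (2.97 + 9.9) / 2
pI = 6.435

6.435


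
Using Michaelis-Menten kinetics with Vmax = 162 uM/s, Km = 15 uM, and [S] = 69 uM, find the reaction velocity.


v = Vmax * [S] / (Km + [S])
v = 162 * 69 / (15 + 69)
v = 133.0714 uM/s

133.0714 uM/s


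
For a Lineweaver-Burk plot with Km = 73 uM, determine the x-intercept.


x-intercept = -1/Km
= -1/73
= -0.0137 1/uM

-0.0137 1/uM


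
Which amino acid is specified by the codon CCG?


Standard genetic code lookup.
Codon CCG -> Pro

Pro


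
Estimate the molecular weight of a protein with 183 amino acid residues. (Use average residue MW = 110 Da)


MW = n_residues * 110 Da
MW = 183 * 110
MW = 20130 Da

20130 Da


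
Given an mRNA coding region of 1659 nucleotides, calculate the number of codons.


codons = nucleotides / 3
codons = 1659 / 3 = 553

553


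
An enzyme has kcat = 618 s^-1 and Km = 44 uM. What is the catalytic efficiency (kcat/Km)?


Catalytic efficiency = kcat / Km
= 618 / 44
= 14.0455 uM^-1*s^-1

14.0455 uM^-1*s^-1


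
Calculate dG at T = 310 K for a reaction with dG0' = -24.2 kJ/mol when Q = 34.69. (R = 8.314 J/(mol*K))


dG = dG0' + RT * ln(Q) / 1000
dG = -24.2 + 8.314 * 310 * ln(34.69) / 1000
dG = -15.0596 kJ/mol

-15.0596 kJ/mol


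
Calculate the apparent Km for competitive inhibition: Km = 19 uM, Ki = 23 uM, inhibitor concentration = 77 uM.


Km_app = Km * (1 + [I]/Ki)
Km_app = 19 * (1 + 77/23)
Km_app = 82.6087 uM

82.6087 uM


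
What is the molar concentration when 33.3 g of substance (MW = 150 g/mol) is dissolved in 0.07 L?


C = (mass / MW) / volume
C = (33.3 / 150) / 0.07
C = 3.1714 M

3.1714 M


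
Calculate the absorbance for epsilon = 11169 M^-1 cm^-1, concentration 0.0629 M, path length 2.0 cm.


A = epsilon * c * l
A = 11169 * 0.0629 * 2.0
A = 1405.0602

1405.0602


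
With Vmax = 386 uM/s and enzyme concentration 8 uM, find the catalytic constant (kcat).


kcat = Vmax / [E]t
kcat = 386 / 8
kcat = 48.25 s^-1

48.25 s^-1


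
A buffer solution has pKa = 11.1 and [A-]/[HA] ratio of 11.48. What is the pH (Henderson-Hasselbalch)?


pH = pKa + log10([A-]/[HA])
pH = 11.1 + log10(11.48)
pH = 12.1599

12.1599


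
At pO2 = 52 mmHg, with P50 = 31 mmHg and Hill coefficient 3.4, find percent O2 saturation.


Y = pO2^n / (P50^n + pO2^n)
Y = 52^3.4 / (31^3.4 + 52^3.4)
Y = 85.3%

85.3%


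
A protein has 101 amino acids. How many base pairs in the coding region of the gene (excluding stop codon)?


Each amino acid = 1 codon = 3 bp
bp = 101 * 3 = 303 bp

303 bp


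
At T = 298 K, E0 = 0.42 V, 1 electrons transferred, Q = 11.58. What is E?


E = E0 - (RT/nF) * ln(Q)
E = 0.42 - (8.314 * 298 / (1 * 96485)) * ln(11.58)
E = 0.3571 V

0.3571 V


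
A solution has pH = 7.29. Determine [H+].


[H+] = 10^(-pH)
[H+] = 10^(-7.29)
[H+] = 5.129e-08 M

5.129e-08 M


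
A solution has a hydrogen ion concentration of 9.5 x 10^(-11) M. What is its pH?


pH = -log10([H+])
pH = -log10(9.5 x 10^(-11))
pH = 10.0223

10.0223


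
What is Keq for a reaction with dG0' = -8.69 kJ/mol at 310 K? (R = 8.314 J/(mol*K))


Keq = exp(-dG0 * 1000 / (R * T))
Keq = exp(-(-8.69) * 1000 / (8.314 * 310))
Keq = 29.1278

29.1278


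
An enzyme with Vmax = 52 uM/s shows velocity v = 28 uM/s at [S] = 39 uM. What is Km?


Km = [S] * (Vmax - v) / v
Km = 39 * (52 - 28) / 28
Km = 33.4286 uM

33.4286 uM


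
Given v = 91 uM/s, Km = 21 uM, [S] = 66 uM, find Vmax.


Vmax = v * (Km + [S]) / [S]
Vmax = 91 * (21 + 66) / 66
Vmax = 119.9545 uM/s

119.9545 uM/s


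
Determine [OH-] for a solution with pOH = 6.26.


[OH-] = 10^(-pOH)
[OH-] = 10^(-6.26)
[OH-] = 5.495e-07 M

5.495e-07 M


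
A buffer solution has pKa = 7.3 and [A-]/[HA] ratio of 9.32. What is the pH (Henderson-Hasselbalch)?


pH = pKa + log10([A-]/[HA])
pH = 7.3 + log10(9.32)
pH = 8.2694

8.2694


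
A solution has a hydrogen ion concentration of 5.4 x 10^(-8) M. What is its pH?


pH = -log10([H+])
pH = -log10(5.4 x 10^(-8))
pH = 7.2676

7.2676


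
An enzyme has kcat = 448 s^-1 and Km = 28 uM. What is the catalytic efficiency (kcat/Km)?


Catalytic efficiency = kcat / Km
= 448 / 28
= 16.0 uM^-1*s^-1

16.0 uM^-1*s^-1


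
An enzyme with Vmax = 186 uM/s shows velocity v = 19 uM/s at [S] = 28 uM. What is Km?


Km = [S] * (Vmax - v) / v
Km = 28 * (186 - 19) / 19
Km = 246.1053 uM

246.1053 uM


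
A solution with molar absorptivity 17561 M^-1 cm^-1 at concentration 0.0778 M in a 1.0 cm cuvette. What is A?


A = epsilon * c * l
A = 17561 * 0.0778 * 1.0
A = 1366.2458

1366.2458


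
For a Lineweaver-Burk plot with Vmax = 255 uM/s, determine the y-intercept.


y-intercept = 1/Vmax
= 1/255
= 0.0039 s/uM

0.0039 s/uM


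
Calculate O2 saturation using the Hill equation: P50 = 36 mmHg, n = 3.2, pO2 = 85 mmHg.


Y = pO2^n / (P50^n + pO2^n)
Y = 85^3.2 / (36^3.2 + 85^3.2)
Y = 93.99%

93.99%


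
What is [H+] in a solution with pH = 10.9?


[H+] = 10^(-pH)
[H+] = 10^(-10.9)
[H+] = 1.259e-11 M

1.259e-11 M


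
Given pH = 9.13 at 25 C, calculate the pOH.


pOH = 14 - pH
pOH = 14 - 9.13
pOH = 4.87

4.87


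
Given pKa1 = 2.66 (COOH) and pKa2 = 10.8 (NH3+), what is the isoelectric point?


pI = (pKa1 + pKa2) / 2
pI = (2.66 + 10.8) / 2
pI = 6.73

6.73


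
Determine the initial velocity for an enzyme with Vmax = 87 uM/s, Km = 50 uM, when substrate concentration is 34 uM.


v = Vmax * [S] / (Km + [S])
v = 87 * 34 / (50 + 34)
v = 35.2143 uM/s

35.2143 uM/s


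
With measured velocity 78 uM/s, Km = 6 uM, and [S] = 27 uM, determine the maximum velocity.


Vmax = v * (Km + [S]) / [S]
Vmax = 78 * (6 + 27) / 27
Vmax = 95.3333 uM/s

95.3333 uM/s


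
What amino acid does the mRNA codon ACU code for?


Standard genetic code lookup.
Codon ACU -> Thr

Thr


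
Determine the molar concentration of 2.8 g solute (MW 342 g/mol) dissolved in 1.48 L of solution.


C = (mass / MW) / volume
C = (2.8 / 342) / 1.48
C = 0.0055 M

0.0055 M


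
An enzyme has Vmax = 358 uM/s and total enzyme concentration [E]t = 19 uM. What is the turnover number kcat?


kcat = Vmax / [E]t
kcat = 358 / 19
kcat = 18.8421 s^-1

18.8421 s^-1


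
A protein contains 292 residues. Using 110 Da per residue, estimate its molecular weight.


MW = n_residues * 110 Da
MW = 292 * 110
MW = 32120 Da

32120 Da


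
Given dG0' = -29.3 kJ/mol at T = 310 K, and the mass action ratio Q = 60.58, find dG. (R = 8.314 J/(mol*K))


dG = dG0' + RT * ln(Q) / 1000
dG = -29.3 + 8.314 * 310 * ln(60.58) / 1000
dG = -18.7227 kJ/mol

-18.7227 kJ/mol


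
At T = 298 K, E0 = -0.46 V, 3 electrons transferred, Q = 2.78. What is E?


E = E0 - (RT/nF) * ln(Q)
E = -0.46 - (8.314 * 298 / (3 * 96485)) * ln(2.78)
E = -0.4688 V

-0.4688 V


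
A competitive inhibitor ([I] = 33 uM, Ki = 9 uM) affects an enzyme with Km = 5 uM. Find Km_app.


Km_app = Km * (1 + [I]/Ki)
Km_app = 5 * (1 + 33/9)
Km_app = 23.3333 uM

23.3333 uM


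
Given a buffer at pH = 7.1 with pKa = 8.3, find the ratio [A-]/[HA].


[A-]/[HA] = 10^(pH - pKa)
= 10^(7.1 - 8.3)
= 0.0631

0.0631


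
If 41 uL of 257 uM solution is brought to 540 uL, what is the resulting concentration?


C2 = C1 * V1 / V2
C2 = 257 * 41 / 540
C2 = 19.513 uM

19.513 uM


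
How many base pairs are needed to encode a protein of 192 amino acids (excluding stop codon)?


Each amino acid = 1 codon = 3 bp
bp = 192 * 3 = 576 bp

576 bp


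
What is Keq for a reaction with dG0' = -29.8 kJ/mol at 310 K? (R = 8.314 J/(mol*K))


Keq = exp(-dG0 * 1000 / (R * T))
Keq = exp(-(-29.8) * 1000 / (8.314 * 310))
Keq = 105062.2622

105062.2622


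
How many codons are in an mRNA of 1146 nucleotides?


codons = nucleotides / 3
codons = 1146 / 3 = 382

382


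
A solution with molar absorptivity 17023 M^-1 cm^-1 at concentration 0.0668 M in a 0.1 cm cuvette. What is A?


A = epsilon * c * l
A = 17023 * 0.0668 * 0.1
A = 113.7136

113.7136


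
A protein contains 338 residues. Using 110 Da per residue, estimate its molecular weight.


MW = n_residues * 110 Da
MW = 338 * 110
MW = 37180 Da

37180 Da


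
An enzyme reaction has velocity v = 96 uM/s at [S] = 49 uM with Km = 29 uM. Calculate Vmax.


Vmax = v * (Km + [S]) / [S]
Vmax = 96 * (29 + 49) / 49
Vmax = 152.8163 uM/s

152.8163 uM/s


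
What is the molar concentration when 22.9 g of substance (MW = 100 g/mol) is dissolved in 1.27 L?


C = (mass / MW) / volume
C = (22.9 / 100) / 1.27
C = 0.1803 M

0.1803 M


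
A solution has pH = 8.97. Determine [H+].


[H+] = 10^(-pH)
[H+] = 10^(-8.97)
[H+] = 1.072e-09 M

1.072e-09 M


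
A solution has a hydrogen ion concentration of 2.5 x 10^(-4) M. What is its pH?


pH = -log10([H+])
pH = -log10(2.5 x 10^(-4))
pH = 3.6021

3.6021


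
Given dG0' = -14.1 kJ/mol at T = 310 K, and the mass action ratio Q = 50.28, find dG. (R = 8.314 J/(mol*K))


dG = dG0' + RT * ln(Q) / 1000
dG = -14.1 + 8.314 * 310 * ln(50.28) / 1000
dG = -4.003 kJ/mol

-4.003 kJ/mol


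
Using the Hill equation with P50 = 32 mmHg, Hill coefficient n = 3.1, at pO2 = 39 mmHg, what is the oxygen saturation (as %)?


Y = pO2^n / (P50^n + pO2^n)
Y = 39^3.1 / (32^3.1 + 39^3.1)
Y = 64.87%

64.87%


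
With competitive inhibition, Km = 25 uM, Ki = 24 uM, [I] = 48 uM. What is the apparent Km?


Km_app = Km * (1 + [I]/Ki)
Km_app = 25 * (1 + 48/24)
Km_app = 75.0 uM

75.0 uM


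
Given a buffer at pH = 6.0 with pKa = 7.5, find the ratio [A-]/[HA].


[A-]/[HA] = 10^(pH - pKa)
= 10^(6.0 - 7.5)
= 0.0316

0.0316


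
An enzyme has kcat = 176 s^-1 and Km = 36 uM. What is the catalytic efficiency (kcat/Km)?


Catalytic efficiency = kcat / Km
= 176 / 36
= 4.8889 uM^-1*s^-1

4.8889 uM^-1*s^-1


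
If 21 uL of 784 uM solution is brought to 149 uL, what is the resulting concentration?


C2 = C1 * V1 / V2
C2 = 784 * 21 / 149
C2 = 110.4966 uM

110.4966 uM


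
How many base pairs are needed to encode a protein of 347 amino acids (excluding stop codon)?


Each amino acid = 1 codon = 3 bp
bp = 347 * 3 = 1041 bp

1041 bp


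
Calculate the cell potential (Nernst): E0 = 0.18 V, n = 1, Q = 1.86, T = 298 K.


E = E0 - (RT/nF) * ln(Q)
E = 0.18 - (8.314 * 298 / (1 * 96485)) * ln(1.86)
E = 0.1641 V

0.1641 V


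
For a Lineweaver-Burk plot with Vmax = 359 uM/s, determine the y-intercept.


y-intercept = 1/Vmax
= 1/359
= 0.0028 s/uM

0.0028 s/uM


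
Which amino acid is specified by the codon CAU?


Standard genetic code lookup.
Codon CAU -> His

His


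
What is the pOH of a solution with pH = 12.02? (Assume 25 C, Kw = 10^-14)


pOH = 14 - pH
pOH = 14 - 12.02
pOH = 1.98

1.98


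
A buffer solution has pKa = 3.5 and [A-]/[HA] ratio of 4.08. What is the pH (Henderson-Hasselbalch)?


pH = pKa + log10([A-]/[HA])
pH = 3.5 + log10(4.08)
pH = 4.1107

4.1107


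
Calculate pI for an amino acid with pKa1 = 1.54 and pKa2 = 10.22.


pI = (pKa1 + pKa2) / 2
pI = (1.54 + 10.22) / 2
pI = 5.88

5.88


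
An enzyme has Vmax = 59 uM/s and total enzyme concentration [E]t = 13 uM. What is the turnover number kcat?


kcat = Vmax / [E]t
kcat = 59 / 13
kcat = 4.5385 s^-1

4.5385 s^-1


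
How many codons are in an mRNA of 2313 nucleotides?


codons = nucleotides / 3
codons = 2313 / 3 = 771

771


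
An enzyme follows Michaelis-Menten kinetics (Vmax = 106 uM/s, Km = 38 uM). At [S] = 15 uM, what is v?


v = Vmax * [S] / (Km + [S])
v = 106 * 15 / (38 + 15)
v = 30.0 uM/s

30.0 uM/s


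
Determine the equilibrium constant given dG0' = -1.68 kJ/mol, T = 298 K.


Keq = exp(-dG0 * 1000 / (R * T))
Keq = exp(-(-1.68) * 1000 / (8.314 * 298))
Keq = 1.9701

1.9701


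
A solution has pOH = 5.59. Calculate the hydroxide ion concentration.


[OH-] = 10^(-pOH)
[OH-] = 10^(-5.59)
[OH-] = 2.570e-06 M

2.570e-06 M


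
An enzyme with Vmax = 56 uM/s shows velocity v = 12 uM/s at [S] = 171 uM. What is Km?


Km = [S] * (Vmax - v) / v
Km = 171 * (56 - 12) / 12
Km = 627.0 uM

627.0 uM


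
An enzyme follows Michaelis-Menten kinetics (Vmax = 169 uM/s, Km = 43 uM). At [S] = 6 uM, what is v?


v = Vmax * [S] / (Km + [S])
v = 169 * 6 / (43 + 6)
v = 20.6939 uM/s

20.6939 uM/s


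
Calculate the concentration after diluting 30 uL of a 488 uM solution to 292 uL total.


C2 = C1 * V1 / V2
C2 = 488 * 30 / 292
C2 = 50.137 uM

50.137 uM


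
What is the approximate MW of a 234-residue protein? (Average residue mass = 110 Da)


MW = n_residues * 110 Da
MW = 234 * 110
MW = 25740 Da

25740 Da


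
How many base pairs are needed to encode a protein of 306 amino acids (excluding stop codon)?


Each amino acid = 1 codon = 3 bp
bp = 306 * 3 = 918 bp

918 bp


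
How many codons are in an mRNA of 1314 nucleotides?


codons = nucleotides / 3
codons = 1314 / 3 = 438

438


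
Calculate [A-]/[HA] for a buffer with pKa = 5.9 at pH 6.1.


[A-]/[HA] = 10^(pH - pKa)
= 10^(6.1 - 5.9)
= 1.5849

1.5849


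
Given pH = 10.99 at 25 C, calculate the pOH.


pOH = 14 - pH
pOH = 14 - 10.99
pOH = 3.01

3.01


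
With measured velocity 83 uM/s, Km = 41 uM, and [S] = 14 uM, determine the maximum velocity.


Vmax = v * (Km + [S]) / [S]
Vmax = 83 * (41 + 14) / 14
Vmax = 326.0714 uM/s

326.0714 uM/s


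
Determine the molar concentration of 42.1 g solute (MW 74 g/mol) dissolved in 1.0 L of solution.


C = (mass / MW) / volume
C = (42.1 / 74) / 1.0
C = 0.5689 M

0.5689 M


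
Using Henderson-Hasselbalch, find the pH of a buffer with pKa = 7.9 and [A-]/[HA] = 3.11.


pH = pKa + log10([A-]/[HA])
pH = 7.9 + log10(3.11)
pH = 8.3928

8.3928


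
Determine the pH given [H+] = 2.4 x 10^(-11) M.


pH = -log10([H+])
pH = -log10(2.4 x 10^(-11))
pH = 10.6198

10.6198


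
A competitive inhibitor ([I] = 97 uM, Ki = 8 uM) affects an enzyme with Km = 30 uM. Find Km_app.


Km_app = Km * (1 + [I]/Ki)
Km_app = 30 * (1 + 97/8)
Km_app = 393.75 uM

393.75 uM


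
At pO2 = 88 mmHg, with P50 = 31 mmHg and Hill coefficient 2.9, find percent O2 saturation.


Y = pO2^n / (P50^n + pO2^n)
Y = 88^2.9 / (31^2.9 + 88^2.9)
Y = 95.37%

95.37%


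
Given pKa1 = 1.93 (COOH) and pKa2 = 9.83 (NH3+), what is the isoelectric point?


pI = (pKa1 + pKa2) / 2
pI = (1.93 + 9.83) / 2
pI = 5.88

5.88


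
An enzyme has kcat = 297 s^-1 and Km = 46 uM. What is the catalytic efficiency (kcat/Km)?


Catalytic efficiency = kcat / Km
= 297 / 46
= 6.4565 uM^-1*s^-1

6.4565 uM^-1*s^-1


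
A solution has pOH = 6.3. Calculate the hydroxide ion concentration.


[OH-] = 10^(-pOH)
[OH-] = 10^(-6.3)
[OH-] = 5.012e-07 M

5.012e-07 M


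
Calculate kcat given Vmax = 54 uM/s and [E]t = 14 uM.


kcat = Vmax / [E]t
kcat = 54 / 14
kcat = 3.8571 s^-1

3.8571 s^-1


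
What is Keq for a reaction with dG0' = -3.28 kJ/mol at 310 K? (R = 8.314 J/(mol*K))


Keq = exp(-dG0 * 1000 / (R * T))
Keq = exp(-(-3.28) * 1000 / (8.314 * 310))
Keq = 3.5702

3.5702


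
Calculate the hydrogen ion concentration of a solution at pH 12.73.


[H+] = 10^(-pH)
[H+] = 10^(-12.73)
[H+] = 1.862e-13 M

1.862e-13 M


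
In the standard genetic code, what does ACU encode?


Standard genetic code lookup.
Codon ACU -> Thr

Thr


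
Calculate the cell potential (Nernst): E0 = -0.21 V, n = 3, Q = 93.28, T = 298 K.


E = E0 - (RT/nF) * ln(Q)
E = -0.21 - (8.314 * 298 / (3 * 96485)) * ln(93.28)
E = -0.2488 V

-0.2488 V


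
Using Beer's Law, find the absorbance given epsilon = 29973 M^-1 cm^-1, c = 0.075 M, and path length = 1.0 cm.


A = epsilon * c * l
A = 29973 * 0.075 * 1.0
A = 2247.975

2247.975


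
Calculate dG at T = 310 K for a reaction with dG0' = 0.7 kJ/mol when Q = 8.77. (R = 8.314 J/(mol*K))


dG = dG0' + RT * ln(Q) / 1000
dG = 0.7 + 8.314 * 310 * ln(8.77) / 1000
dG = 6.2963 kJ/mol

6.2963 kJ/mol


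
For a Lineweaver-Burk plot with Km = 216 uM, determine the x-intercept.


x-intercept = -1/Km
= -1/216
= -0.0046 1/uM

-0.0046 1/uM


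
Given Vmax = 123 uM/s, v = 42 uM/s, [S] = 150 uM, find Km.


Km = [S] * (Vmax - v) / v
Km = 150 * (123 - 42) / 42
Km = 289.2857 uM

289.2857 uM


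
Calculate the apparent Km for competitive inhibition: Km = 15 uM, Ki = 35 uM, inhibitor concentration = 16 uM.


Km_app = Km * (1 + [I]/Ki)
Km_app = 15 * (1 + 16/35)
Km_app = 21.8571 uM

21.8571 uM


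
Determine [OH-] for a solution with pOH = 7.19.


[OH-] = 10^(-pOH)
[OH-] = 10^(-7.19)
[OH-] = 6.457e-08 M

6.457e-08 M


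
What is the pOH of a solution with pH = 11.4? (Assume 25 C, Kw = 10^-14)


pOH = 14 - pH
pOH = 14 - 11.4
pOH = 2.6

2.6


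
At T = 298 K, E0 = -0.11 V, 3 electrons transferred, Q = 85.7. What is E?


E = E0 - (RT/nF) * ln(Q)
E = -0.11 - (8.314 * 298 / (3 * 96485)) * ln(85.7)
E = -0.1481 V

-0.1481 V


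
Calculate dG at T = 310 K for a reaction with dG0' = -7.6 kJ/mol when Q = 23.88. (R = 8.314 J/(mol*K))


dG = dG0' + RT * ln(Q) / 1000
dG = -7.6 + 8.314 * 310 * ln(23.88) / 1000
dG = 0.578 kJ/mol

0.578 kJ/mol


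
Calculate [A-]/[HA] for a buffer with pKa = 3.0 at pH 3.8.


[A-]/[HA] = 10^(pH - pKa)
= 10^(3.8 - 3.0)
= 6.3096

6.3096


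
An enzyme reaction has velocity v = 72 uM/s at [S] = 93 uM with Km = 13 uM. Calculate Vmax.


Vmax = v * (Km + [S]) / [S]
Vmax = 72 * (13 + 93) / 93
Vmax = 82.0645 uM/s

82.0645 uM/s


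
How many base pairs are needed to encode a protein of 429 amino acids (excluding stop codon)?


Each amino acid = 1 codon = 3 bp
bp = 429 * 3 = 1287 bp

1287 bp


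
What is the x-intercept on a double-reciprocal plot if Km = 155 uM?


x-intercept = -1/Km
= -1/155
= -0.0065 1/uM

-0.0065 1/uM


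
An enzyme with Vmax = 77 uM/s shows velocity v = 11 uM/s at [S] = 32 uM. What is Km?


Km = [S] * (Vmax - v) / v
Km = 32 * (77 - 11) / 11
Km = 192.0 uM

192.0 uM


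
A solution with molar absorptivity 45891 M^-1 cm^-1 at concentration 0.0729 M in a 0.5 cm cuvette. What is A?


A = epsilon * c * l
A = 45891 * 0.0729 * 0.5
A = 1672.727

1672.727


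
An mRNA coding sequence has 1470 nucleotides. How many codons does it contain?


codons = nucleotides / 3
codons = 1470 / 3 = 490

490


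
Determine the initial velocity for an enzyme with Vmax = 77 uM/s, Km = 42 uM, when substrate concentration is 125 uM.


v = Vmax * [S] / (Km + [S])
v = 77 * 125 / (42 + 125)
v = 57.6347 uM/s

57.6347 uM/s


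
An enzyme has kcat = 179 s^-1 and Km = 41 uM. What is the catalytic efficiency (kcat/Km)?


Catalytic efficiency = kcat / Km
= 179 / 41
= 4.3659 uM^-1*s^-1

4.3659 uM^-1*s^-1


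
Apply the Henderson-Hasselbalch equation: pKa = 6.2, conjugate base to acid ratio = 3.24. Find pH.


pH = pKa + log10([A-]/[HA])
pH = 6.2 + log10(3.24)
pH = 6.7105

6.7105


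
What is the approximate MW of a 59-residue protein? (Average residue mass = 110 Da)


MW = n_residues * 110 Da
MW = 59 * 110
MW = 6490 Da

6490 Da


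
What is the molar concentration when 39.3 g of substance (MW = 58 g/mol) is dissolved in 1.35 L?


C = (mass / MW) / volume
C = (39.3 / 58) / 1.35
C = 0.5019 M

0.5019 M


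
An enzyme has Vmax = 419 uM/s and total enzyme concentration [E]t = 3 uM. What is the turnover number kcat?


kcat = Vmax / [E]t
kcat = 419 / 3
kcat = 139.6667 s^-1

139.6667 s^-1


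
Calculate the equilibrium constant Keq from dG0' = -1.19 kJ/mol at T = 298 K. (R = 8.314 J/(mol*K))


Keq = exp(-dG0 * 1000 / (R * T))
Keq = exp(-(-1.19) * 1000 / (8.314 * 298))
Keq = 1.6166

1.6166


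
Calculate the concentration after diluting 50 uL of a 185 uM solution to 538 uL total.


C2 = C1 * V1 / V2
C2 = 185 * 50 / 538
C2 = 17.1933 uM

17.1933 uM


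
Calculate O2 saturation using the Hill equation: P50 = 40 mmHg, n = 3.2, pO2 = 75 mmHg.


Y = pO2^n / (P50^n + pO2^n)
Y = 75^3.2 / (40^3.2 + 75^3.2)
Y = 88.2%

88.2%


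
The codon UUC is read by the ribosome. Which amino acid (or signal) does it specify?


Standard genetic code lookup.
Codon UUC -> Phe

Phe


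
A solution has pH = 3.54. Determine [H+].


[H+] = 10^(-pH)
[H+] = 10^(-3.54)
[H+] = 2.884e-04 M

2.884e-04 M


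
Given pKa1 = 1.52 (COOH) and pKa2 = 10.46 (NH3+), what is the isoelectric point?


pI = (pKa1 + pKa2) / 2
pI = (1.52 + 10.46) / 2
pI = 5.99

5.99


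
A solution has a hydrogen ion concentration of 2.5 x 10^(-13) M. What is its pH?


pH = -log10([H+])
pH = -log10(2.5 x 10^(-13))
pH = 12.6021

12.6021


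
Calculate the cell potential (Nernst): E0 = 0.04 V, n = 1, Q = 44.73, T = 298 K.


E = E0 - (RT/nF) * ln(Q)
E = 0.04 - (8.314 * 298 / (1 * 96485)) * ln(44.73)
E = -0.0576 V

-0.0576 V


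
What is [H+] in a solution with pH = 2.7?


[H+] = 10^(-pH)
[H+] = 10^(-2.7)
[H+] = 0.002 M

0.002 M


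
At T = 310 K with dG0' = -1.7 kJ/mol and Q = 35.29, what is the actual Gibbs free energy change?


dG = dG0' + RT * ln(Q) / 1000
dG = -1.7 + 8.314 * 310 * ln(35.29) / 1000
dG = 7.4846 kJ/mol

7.4846 kJ/mol


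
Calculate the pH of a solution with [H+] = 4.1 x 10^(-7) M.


pH = -log10([H+])
pH = -log10(4.1 x 10^(-7))
pH = 6.3872

6.3872


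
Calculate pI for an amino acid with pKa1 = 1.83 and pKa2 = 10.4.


pI = (pKa1 + pKa2) / 2
pI = (1.83 + 10.4) / 2
pI = 6.115

6.115


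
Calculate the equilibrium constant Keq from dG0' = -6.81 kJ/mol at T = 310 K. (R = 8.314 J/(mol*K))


Keq = exp(-dG0 * 1000 / (R * T))
Keq = exp(-(-6.81) * 1000 / (8.314 * 310))
Keq = 14.0449

14.0449


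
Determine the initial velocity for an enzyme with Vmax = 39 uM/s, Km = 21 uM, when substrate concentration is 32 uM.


v = Vmax * [S] / (Km + [S])
v = 39 * 32 / (21 + 32)
v = 23.5472 uM/s

23.5472 uM/s


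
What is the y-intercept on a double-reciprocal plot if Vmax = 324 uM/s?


y-intercept = 1/Vmax
= 1/324
= 0.0031 s/uM

0.0031 s/uM


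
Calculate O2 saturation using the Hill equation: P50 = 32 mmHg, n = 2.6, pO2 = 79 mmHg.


Y = pO2^n / (P50^n + pO2^n)
Y = 79^2.6 / (32^2.6 + 79^2.6)
Y = 91.29%

91.29%


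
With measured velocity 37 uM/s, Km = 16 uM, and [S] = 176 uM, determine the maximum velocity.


Vmax = v * (Km + [S]) / [S]
Vmax = 37 * (16 + 176) / 176
Vmax = 40.3636 uM/s

40.3636 uM/s


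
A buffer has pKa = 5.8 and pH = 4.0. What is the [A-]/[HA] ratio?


[A-]/[HA] = 10^(pH - pKa)
= 10^(4.0 - 5.8)
= 0.0158

0.0158


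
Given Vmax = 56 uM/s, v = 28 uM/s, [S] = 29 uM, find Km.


Km = [S] * (Vmax - v) / v
Km = 29 * (56 - 28) / 28
Km = 29.0 uM

29.0 uM


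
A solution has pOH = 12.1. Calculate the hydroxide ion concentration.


[OH-] = 10^(-pOH)
[OH-] = 10^(-12.1)
[OH-] = 7.943e-13 M

7.943e-13 M


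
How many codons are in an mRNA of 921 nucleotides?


codons = nucleotides / 3
codons = 921 / 3 = 307

307


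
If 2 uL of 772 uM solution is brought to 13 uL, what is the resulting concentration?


C2 = C1 * V1 / V2
C2 = 772 * 2 / 13
C2 = 118.7692 uM

118.7692 uM


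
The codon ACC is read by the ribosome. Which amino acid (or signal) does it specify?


Standard genetic code lookup.
Codon ACC -> Thr

Thr


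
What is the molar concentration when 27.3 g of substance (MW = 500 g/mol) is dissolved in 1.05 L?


C = (mass / MW) / volume
C = (27.3 / 500) / 1.05
C = 0.052 M

0.052 M


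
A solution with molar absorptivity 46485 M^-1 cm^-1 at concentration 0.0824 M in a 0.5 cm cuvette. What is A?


A = epsilon * c * l
A = 46485 * 0.0824 * 0.5
A = 1915.182

1915.182


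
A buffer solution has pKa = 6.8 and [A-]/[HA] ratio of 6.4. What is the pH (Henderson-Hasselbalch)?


pH = pKa + log10([A-]/[HA])
pH = 6.8 + log10(6.4)
pH = 7.6062

7.6062


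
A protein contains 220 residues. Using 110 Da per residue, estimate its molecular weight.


MW = n_residues * 110 Da
MW = 220 * 110
MW = 24200 Da

24200 Da


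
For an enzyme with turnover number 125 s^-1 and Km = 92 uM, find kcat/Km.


Catalytic efficiency = kcat / Km
= 125 / 92
= 1.3587 uM^-1*s^-1

1.3587 uM^-1*s^-1


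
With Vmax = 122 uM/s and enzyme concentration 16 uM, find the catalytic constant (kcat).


kcat = Vmax / [E]t
kcat = 122 / 16
kcat = 7.625 s^-1

7.625 s^-1


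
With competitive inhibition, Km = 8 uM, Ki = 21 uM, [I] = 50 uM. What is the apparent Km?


Km_app = Km * (1 + [I]/Ki)
Km_app = 8 * (1 + 50/21)
Km_app = 27.0476 uM

27.0476 uM


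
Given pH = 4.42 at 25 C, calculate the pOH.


pOH = 14 - pH
pOH = 14 - 4.42
pOH = 9.58

9.58


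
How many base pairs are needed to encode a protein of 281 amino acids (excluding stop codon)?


Each amino acid = 1 codon = 3 bp
bp = 281 * 3 = 843 bp

843 bp


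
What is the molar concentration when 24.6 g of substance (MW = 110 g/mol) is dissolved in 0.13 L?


C = (mass / MW) / volume
C = (24.6 / 110) / 0.13
C = 1.7203 M

1.7203 M


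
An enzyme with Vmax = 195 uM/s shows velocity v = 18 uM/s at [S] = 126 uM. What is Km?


Km = [S] * (Vmax - v) / v
Km = 126 * (195 - 18) / 18
Km = 1239.0 uM

1239.0 uM


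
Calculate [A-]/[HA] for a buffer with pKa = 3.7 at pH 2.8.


[A-]/[HA] = 10^(pH - pKa)
= 10^(2.8 - 3.7)
= 0.1259

0.1259


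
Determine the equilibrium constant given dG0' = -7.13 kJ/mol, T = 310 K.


Keq = exp(-dG0 * 1000 / (R * T))
Keq = exp(-(-7.13) * 1000 / (8.314 * 310))
Keq = 15.9016

15.9016


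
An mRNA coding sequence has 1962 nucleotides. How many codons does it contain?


codons = nucleotides / 3
codons = 1962 / 3 = 654

654


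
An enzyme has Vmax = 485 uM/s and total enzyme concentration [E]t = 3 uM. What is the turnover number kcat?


kcat = Vmax / [E]t
kcat = 485 / 3
kcat = 161.6667 s^-1

161.6667 s^-1


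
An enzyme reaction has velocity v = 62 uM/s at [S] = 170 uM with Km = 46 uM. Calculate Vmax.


Vmax = v * (Km + [S]) / [S]
Vmax = 62 * (46 + 170) / 170
Vmax = 78.7765 uM/s

78.7765 uM/s


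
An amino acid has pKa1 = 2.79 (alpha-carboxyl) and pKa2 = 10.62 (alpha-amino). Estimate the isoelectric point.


pI = (pKa1 + pKa2) / 2
pI = (2.79 + 10.62) / 2
pI = 6.705

6.705


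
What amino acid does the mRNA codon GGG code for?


Standard genetic code lookup.
Codon GGG -> Gly

Gly


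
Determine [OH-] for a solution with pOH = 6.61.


[OH-] = 10^(-pOH)
[OH-] = 10^(-6.61)
[OH-] = 2.455e-07 M

2.455e-07 M


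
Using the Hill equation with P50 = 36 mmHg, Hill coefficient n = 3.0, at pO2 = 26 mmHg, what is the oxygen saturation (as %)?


Y = pO2^n / (P50^n + pO2^n)
Y = 26^3.0 / (36^3.0 + 26^3.0)
Y = 27.36%

27.36%


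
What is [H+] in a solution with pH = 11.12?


[H+] = 10^(-pH)
[H+] = 10^(-11.12)
[H+] = 7.586e-12 M

7.586e-12 M


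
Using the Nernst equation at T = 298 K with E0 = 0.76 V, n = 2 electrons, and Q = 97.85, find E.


E = E0 - (RT/nF) * ln(Q)
E = 0.76 - (8.314 * 298 / (2 * 96485)) * ln(97.85)
E = 0.7012 V

0.7012 V


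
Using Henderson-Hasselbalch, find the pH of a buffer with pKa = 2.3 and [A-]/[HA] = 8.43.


pH = pKa + log10([A-]/[HA])
pH = 2.3 + log10(8.43)
pH = 3.2258

3.2258


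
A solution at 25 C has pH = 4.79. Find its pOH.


pOH = 14 - pH
pOH = 14 - 4.79
pOH = 9.21

9.21


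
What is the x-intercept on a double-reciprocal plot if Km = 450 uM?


x-intercept = -1/Km
= -1/450
= -0.0022 1/uM

-0.0022 1/uM


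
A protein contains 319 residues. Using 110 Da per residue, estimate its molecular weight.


MW = n_residues * 110 Da
MW = 319 * 110
MW = 35090 Da

35090 Da


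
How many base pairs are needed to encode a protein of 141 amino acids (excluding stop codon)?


Each amino acid = 1 codon = 3 bp
bp = 141 * 3 = 423 bp

423 bp


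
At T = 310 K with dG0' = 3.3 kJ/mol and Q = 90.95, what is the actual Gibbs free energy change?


dG = dG0' + RT * ln(Q) / 1000
dG = 3.3 + 8.314 * 310 * ln(90.95) / 1000
dG = 14.9246 kJ/mol

14.9246 kJ/mol


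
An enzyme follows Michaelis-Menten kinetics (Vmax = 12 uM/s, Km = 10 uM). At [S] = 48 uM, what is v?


v = Vmax * [S] / (Km + [S])
v = 12 * 48 / (10 + 48)
v = 9.931 uM/s

9.931 uM/s


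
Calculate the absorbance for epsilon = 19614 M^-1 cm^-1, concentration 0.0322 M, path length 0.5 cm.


A = epsilon * c * l
A = 19614 * 0.0322 * 0.5
A = 315.7854

315.7854


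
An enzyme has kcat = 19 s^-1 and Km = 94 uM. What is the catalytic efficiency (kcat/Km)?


Catalytic efficiency = kcat / Km
= 19 / 94
= 0.2021 uM^-1*s^-1

0.2021 uM^-1*s^-1


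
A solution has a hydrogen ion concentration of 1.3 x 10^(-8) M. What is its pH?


pH = -log10([H+])
pH = -log10(1.3 x 10^(-8))
pH = 7.8861

7.8861


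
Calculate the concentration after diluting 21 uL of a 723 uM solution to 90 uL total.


C2 = C1 * V1 / V2
C2 = 723 * 21 / 90
C2 = 168.7 uM

168.7 uM


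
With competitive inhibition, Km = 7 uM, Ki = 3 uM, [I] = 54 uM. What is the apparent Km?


Km_app = Km * (1 + [I]/Ki)
Km_app = 7 * (1 + 54/3)
Km_app = 133.0 uM

133.0 uM


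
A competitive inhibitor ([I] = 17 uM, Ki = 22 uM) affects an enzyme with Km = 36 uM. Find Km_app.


Km_app = Km * (1 + [I]/Ki)
Km_app = 36 * (1 + 17/22)
Km_app = 63.8182 uM

63.8182 uM


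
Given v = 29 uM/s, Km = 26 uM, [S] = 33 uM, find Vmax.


Vmax = v * (Km + [S]) / [S]
Vmax = 29 * (26 + 33) / 33
Vmax = 51.8485 uM/s

51.8485 uM/s


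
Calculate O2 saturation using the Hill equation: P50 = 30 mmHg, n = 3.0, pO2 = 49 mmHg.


Y = pO2^n / (P50^n + pO2^n)
Y = 49^3.0 / (30^3.0 + 49^3.0)
Y = 81.33%

81.33%


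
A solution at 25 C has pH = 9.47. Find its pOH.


pOH = 14 - pH
pOH = 14 - 9.47
pOH = 4.53

4.53


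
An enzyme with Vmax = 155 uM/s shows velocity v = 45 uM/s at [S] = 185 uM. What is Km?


Km = [S] * (Vmax - v) / v
Km = 185 * (155 - 45) / 45
Km = 452.2222 uM

452.2222 uM


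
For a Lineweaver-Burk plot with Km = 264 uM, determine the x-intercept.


x-intercept = -1/Km
= -1/264
= -0.0038 1/uM

-0.0038 1/uM


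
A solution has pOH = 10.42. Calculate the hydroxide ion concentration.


[OH-] = 10^(-pOH)
[OH-] = 10^(-10.42)
[OH-] = 3.802e-11 M

3.802e-11 M


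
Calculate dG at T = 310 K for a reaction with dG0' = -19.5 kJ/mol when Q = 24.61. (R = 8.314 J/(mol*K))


dG = dG0' + RT * ln(Q) / 1000
dG = -19.5 + 8.314 * 310 * ln(24.61) / 1000
dG = -11.2444 kJ/mol

-11.2444 kJ/mol


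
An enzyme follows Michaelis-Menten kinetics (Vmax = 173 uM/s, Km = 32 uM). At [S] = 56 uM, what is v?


v = Vmax * [S] / (Km + [S])
v = 173 * 56 / (32 + 56)
v = 110.0909 uM/s

110.0909 uM/s


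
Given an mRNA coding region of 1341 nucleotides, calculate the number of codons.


codons = nucleotides / 3
codons = 1341 / 3 = 447

447


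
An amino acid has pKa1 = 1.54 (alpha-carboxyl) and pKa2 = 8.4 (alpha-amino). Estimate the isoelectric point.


pI = (pKa1 + pKa2) / 2
pI = (1.54 + 8.4) / 2
pI = 4.97

4.97


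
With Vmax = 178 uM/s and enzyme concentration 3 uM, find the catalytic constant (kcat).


kcat = Vmax / [E]t
kcat = 178 / 3
kcat = 59.3333 s^-1

59.3333 s^-1


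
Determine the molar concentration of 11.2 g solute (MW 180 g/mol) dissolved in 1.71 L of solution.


C = (mass / MW) / volume
C = (11.2 / 180) / 1.71
C = 0.0364 M

0.0364 M


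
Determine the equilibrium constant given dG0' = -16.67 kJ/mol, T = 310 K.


Keq = exp(-dG0 * 1000 / (R * T))
Keq = exp(-(-16.67) * 1000 / (8.314 * 310))
Keq = 644.1353

644.1353


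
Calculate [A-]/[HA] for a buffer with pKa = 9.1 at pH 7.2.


[A-]/[HA] = 10^(pH - pKa)
= 10^(7.2 - 9.1)
= 0.0126

0.0126


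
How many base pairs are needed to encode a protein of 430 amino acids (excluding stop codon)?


Each amino acid = 1 codon = 3 bp
bp = 430 * 3 = 1290 bp

1290 bp


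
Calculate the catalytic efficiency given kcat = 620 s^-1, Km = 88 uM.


Catalytic efficiency = kcat / Km
= 620 / 88
= 7.0455 uM^-1*s^-1

7.0455 uM^-1*s^-1


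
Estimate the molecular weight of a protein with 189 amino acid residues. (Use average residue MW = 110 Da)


MW = n_residues * 110 Da
MW = 189 * 110
MW = 20790 Da

20790 Da


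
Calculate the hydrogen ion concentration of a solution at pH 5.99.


[H+] = 10^(-pH)
[H+] = 10^(-5.99)
[H+] = 1.023e-06 M

1.023e-06 M


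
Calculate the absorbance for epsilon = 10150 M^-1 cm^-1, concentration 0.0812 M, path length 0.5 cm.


A = epsilon * c * l
A = 10150 * 0.0812 * 0.5
A = 412.09

412.09


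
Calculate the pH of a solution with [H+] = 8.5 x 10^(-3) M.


pH = -log10([H+])
pH = -log10(8.5 x 10^(-3))
pH = 2.0706

2.0706


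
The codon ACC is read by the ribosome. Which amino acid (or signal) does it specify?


Standard genetic code lookup.
Codon ACC -> Thr

Thr


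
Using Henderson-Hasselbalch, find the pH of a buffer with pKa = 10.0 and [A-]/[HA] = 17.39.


pH = pKa + log10([A-]/[HA])
pH = 10.0 + log10(17.39)
pH = 11.2403

11.2403


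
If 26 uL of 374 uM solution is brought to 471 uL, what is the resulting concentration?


C2 = C1 * V1 / V2
C2 = 374 * 26 / 471
C2 = 20.6454 uM

20.6454 uM


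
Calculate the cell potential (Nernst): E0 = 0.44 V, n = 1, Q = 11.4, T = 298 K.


E = E0 - (RT/nF) * ln(Q)
E = 0.44 - (8.314 * 298 / (1 * 96485)) * ln(11.4)
E = 0.3775 V

0.3775 V


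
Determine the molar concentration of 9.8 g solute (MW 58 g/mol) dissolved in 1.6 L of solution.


C = (mass / MW) / volume
C = (9.8 / 58) / 1.6
C = 0.1056 M

0.1056 M


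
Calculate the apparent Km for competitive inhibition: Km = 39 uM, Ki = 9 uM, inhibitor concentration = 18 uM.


Km_app = Km * (1 + [I]/Ki)
Km_app = 39 * (1 + 18/9)
Km_app = 117.0 uM

117.0 uM


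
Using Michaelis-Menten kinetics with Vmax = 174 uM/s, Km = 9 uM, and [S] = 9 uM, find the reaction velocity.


v = Vmax * [S] / (Km + [S])
v = 174 * 9 / (9 + 9)
v = 87.0 uM/s

87.0 uM/s


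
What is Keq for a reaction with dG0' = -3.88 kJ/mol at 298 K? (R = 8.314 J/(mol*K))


Keq = exp(-dG0 * 1000 / (R * T))
Keq = exp(-(-3.88) * 1000 / (8.314 * 298))
Keq = 4.7877

4.7877


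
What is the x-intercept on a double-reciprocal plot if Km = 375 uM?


x-intercept = -1/Km
= -1/375
= -0.0027 1/uM

-0.0027 1/uM


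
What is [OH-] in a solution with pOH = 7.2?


[OH-] = 10^(-pOH)
[OH-] = 10^(-7.2)
[OH-] = 6.310e-08 M

6.310e-08 M


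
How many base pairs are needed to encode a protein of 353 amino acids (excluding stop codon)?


Each amino acid = 1 codon = 3 bp
bp = 353 * 3 = 1059 bp

1059 bp


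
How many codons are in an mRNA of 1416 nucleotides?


codons = nucleotides / 3
codons = 1416 / 3 = 472

472


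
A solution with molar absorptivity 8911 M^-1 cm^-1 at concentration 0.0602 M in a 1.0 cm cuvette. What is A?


A = epsilon * c * l
A = 8911 * 0.0602 * 1.0
A = 536.4422

536.4422


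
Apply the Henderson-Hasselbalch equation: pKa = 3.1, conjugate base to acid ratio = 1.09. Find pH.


pH = pKa + log10([A-]/[HA])
pH = 3.1 + log10(1.09)
pH = 3.1374

3.1374


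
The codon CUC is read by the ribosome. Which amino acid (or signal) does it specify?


Standard genetic code lookup.
Codon CUC -> Leu

Leu


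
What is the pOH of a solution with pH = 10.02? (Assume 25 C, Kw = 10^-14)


pOH = 14 - pH
pOH = 14 - 10.02
pOH = 3.98

3.98


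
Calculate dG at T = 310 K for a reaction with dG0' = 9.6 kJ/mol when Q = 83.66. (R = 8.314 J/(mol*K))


dG = dG0' + RT * ln(Q) / 1000
dG = 9.6 + 8.314 * 310 * ln(83.66) / 1000
dG = 21.0093 kJ/mol

21.0093 kJ/mol


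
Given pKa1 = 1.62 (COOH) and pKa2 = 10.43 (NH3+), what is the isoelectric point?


pI = (pKa1 + pKa2) / 2
pI = (1.62 + 10.43) / 2
pI = 6.025

6.025


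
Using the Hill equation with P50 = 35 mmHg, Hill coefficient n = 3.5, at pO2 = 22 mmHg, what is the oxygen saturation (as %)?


Y = pO2^n / (P50^n + pO2^n)
Y = 22^3.5 / (35^3.5 + 22^3.5)
Y = 16.45%

16.45%


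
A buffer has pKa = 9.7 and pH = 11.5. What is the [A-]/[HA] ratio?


[A-]/[HA] = 10^(pH - pKa)
= 10^(11.5 - 9.7)
= 63.0957

63.0957


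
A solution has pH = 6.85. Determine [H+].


[H+] = 10^(-pH)
[H+] = 10^(-6.85)
[H+] = 1.413e-07 M

1.413e-07 M


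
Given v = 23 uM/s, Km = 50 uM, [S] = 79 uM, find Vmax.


Vmax = v * (Km + [S]) / [S]
Vmax = 23 * (50 + 79) / 79
Vmax = 37.557 uM/s

37.557 uM/s


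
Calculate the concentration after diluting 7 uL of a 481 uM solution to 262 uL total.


C2 = C1 * V1 / V2
C2 = 481 * 7 / 262
C2 = 12.8511 uM

12.8511 uM


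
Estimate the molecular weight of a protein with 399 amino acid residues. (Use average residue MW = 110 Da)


MW = n_residues * 110 Da
MW = 399 * 110
MW = 43890 Da

43890 Da
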